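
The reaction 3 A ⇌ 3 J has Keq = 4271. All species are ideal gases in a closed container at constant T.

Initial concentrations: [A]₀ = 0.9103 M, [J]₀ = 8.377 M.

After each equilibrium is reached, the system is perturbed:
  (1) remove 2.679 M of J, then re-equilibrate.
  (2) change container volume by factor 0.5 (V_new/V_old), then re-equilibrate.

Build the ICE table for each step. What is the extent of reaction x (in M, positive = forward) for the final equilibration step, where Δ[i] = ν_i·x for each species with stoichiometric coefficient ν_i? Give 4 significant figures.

x = 0 M

Q₀ = 779.3 vs Keq = 4271 ⇒ Q<K, forward
Step 1:
                    A           J
  Initial      0.9103       8.377
  Change      -0.3711      0.3711
  Equil        0.5392       8.748
  solve Keq expr → x = 0.1237; check Q = 4271
Then remove 2.679 M of J.
Step 2:
                    A           J
  Initial      0.5392       6.069
  Change      -0.1555      0.1555
  Equil        0.3837       6.225
  solve Keq expr → x = 0.05184; check Q = 4271
Then change container volume by factor 0.5 (V_new/V_old).
Step 3:
                    A           J
  Initial      0.7673       12.45
  Change            0           0
  Equil        0.7673       12.45
  solve Keq expr → x = 0; check Q = 4271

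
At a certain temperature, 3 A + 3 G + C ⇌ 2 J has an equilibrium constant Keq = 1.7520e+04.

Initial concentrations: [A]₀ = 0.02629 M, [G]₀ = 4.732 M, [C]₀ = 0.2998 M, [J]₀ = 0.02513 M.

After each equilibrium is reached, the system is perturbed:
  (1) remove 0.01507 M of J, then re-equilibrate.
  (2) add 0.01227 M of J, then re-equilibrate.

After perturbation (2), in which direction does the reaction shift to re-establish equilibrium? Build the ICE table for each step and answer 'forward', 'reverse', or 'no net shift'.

Direction: reverse

Q₀ = 1.094 vs Keq = 1.7520e+04 ⇒ Q<K, forward
Step 1:
                  A         G         C         J
  I         0.02629     4.732    0.2998   0.02513
  C        -0.02481  -0.02481 -0.008269   0.01654
  E        0.001483     4.707    0.2915   0.04167
  solve Keq expr → x = 0.008269; check Q = 1.7520e+04
Then remove 0.01507 M of J.
Step 2:
                  A         G         C         J
  I        0.001483     4.707    0.2915    0.0266
  C       -3.7631e-04 -3.7631e-04 -1.2544e-04 2.5088e-04
  E        0.001106     4.707    0.2914   0.02685
  solve Keq expr → x = 1.2544e-04; check Q = 1.7520e+04
Then add 0.01227 M of J.
Step 3:
                  A         G         C         J
  I        0.001106     4.707    0.2914   0.03912
  C       3.1025e-04 3.1025e-04 1.0342e-04 -2.0684e-04
  E        0.001417     4.707    0.2915   0.03891
  solve Keq expr → x = -1.0342e-04; check Q = 1.7520e+04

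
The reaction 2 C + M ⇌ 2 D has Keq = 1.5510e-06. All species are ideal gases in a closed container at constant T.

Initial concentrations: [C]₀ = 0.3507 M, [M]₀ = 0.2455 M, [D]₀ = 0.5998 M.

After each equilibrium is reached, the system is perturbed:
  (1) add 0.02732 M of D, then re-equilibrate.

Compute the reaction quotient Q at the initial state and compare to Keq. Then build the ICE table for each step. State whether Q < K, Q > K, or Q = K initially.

Q₀ = 11.91; Q > K (proceeds reverse)

Q₀ = 11.91 vs Keq = 1.5510e-06 ⇒ Q>K, reverse
Step 1:
                    C           M           D
  init         0.3507      0.2455      0.5998
  Δ            0.5989      0.2995     -0.5989
  eq           0.9496       0.545  8.7306e-04
  solve Keq expr → x = -0.2995; check Q = 1.5510e-06
Then add 0.02732 M of D.
Step 2:
                    C           M           D
  init         0.9496       0.545     0.02819
  Δ           0.02728     0.01364    -0.02728
  eq           0.9769      0.5586  9.0931e-04
  solve Keq expr → x = -0.01364; check Q = 1.5510e-06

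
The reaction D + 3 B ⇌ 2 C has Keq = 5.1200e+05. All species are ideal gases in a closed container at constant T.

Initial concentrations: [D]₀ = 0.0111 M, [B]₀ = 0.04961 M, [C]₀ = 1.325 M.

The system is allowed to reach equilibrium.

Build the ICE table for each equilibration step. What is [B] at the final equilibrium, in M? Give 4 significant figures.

Q₀ = 1.2954e+06 vs Keq = 5.1200e+05 ⇒ Q>K, reverse
Step 1:
                    D           B           C
  I            0.0111     0.04961       1.325
  C          0.003808     0.01142   -0.007616
  E           0.01491     0.06103       1.317
  solve Keq expr → x = -0.003808; check Q = 5.1200e+05

[B]_eq = 0.06103 M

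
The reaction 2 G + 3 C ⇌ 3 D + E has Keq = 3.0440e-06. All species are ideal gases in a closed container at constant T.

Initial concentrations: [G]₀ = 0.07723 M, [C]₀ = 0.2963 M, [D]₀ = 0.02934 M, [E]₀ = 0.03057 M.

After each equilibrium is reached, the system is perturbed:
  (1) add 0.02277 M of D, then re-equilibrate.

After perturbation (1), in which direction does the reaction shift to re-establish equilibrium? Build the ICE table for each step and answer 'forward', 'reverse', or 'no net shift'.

Q₀ = 0.004976 vs Keq = 3.0440e-06 ⇒ Q>K, reverse
Step 1:
                   G          C          D          E
  I          0.07723     0.2963    0.02934    0.03057
  C          0.01725    0.02588   -0.02588  -0.008627
  E          0.09448     0.3222    0.00346    0.02194
  solve Keq expr → x = -0.008627; check Q = 3.0440e-06
Then add 0.02277 M of D.
Step 2:
                   G          C          D          E
  I          0.09448     0.3222    0.02623    0.02194
  C           0.0144     0.0216    -0.0216  -0.007199
  E           0.1089     0.3438   0.004633    0.01474
  solve Keq expr → x = -0.007199; check Q = 3.0440e-06

Direction: reverse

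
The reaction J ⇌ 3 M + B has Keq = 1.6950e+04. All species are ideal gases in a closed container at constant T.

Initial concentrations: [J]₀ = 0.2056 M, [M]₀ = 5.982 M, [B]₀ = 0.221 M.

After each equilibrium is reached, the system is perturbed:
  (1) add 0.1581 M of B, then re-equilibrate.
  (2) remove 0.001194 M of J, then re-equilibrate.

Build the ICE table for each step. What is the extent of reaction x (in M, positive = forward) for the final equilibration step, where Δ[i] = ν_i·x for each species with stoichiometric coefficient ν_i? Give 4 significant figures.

x = -0.001159 M

Q₀ = 230.1 vs Keq = 1.6950e+04 ⇒ Q<K, forward
Step 1:
                  J         M         B
  I          0.2056     5.982     0.221
  C         -0.1986    0.5957    0.1986
  E        0.007044     6.578    0.4196
  solve Keq expr → x = 0.1986; check Q = 1.6950e+04
Then add 0.1581 M of B.
Step 2:
                  J         M         B
  I        0.007044     6.578    0.5777
  C        0.002577 -0.007732 -0.002577
  E        0.009621      6.57    0.5751
  solve Keq expr → x = -0.002577; check Q = 1.6950e+04
Then remove 0.001194 M of J.
Step 3:
                  J         M         B
  I        0.008427      6.57    0.5751
  C        0.001159 -0.003478 -0.001159
  E        0.009587     6.566    0.5739
  solve Keq expr → x = -0.001159; check Q = 1.6950e+04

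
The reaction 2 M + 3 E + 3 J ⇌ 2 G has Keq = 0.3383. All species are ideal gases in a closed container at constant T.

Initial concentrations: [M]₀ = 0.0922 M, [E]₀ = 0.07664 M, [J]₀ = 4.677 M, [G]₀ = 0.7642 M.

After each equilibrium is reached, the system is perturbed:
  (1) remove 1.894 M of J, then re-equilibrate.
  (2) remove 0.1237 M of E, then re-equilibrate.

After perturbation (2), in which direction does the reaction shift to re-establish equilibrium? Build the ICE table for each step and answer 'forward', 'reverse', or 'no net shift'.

Direction: reverse

Q₀ = 1492 vs Keq = 0.3383 ⇒ Q>K, reverse
Step 1:
                   M          E          J          G
  init        0.0922    0.07664      4.677     0.7642
  Δ           0.2228     0.3342     0.3342    -0.2228
  eq           0.315     0.4109      5.011     0.5414
  solve Keq expr → x = -0.1114; check Q = 0.3383
Then remove 1.894 M of J.
Step 2:
                   M          E          J          G
  init         0.315     0.4109      3.117     0.5414
  Δ          0.06816     0.1022     0.1022   -0.06816
  eq          0.3832     0.5131      3.219     0.4732
  solve Keq expr → x = -0.03408; check Q = 0.3383
Then remove 0.1237 M of E.
Step 3:
                   M          E          J          G
  init        0.3832     0.3894      3.219     0.4732
  Δ          0.03841    0.05762    0.05762   -0.03841
  eq          0.4216      0.447      3.277     0.4348
  solve Keq expr → x = -0.01921; check Q = 0.3383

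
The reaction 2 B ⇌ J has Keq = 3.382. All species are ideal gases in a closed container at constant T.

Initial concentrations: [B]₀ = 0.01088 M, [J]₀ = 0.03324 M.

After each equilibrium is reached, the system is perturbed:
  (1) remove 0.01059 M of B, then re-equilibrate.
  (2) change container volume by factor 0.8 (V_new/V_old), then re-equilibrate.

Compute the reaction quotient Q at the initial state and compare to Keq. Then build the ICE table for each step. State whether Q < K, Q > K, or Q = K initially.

Q₀ = 280.8; Q > K (proceeds reverse)

Q₀ = 280.8 vs Keq = 3.382 ⇒ Q>K, reverse
Step 1:
                  B         J
  init      0.01088   0.03324
  Δ          0.0452   -0.0226
  eq        0.05608   0.01064
  solve Keq expr → x = -0.0226; check Q = 3.382
Then remove 0.01059 M of B.
Step 2:
                  B         J
  init      0.04549   0.01064
  Δ        0.004422 -0.002211
  eq        0.04992  0.008427
  solve Keq expr → x = -0.002211; check Q = 3.382
Then change container volume by factor 0.8 (V_new/V_old).
Step 3:
                  B         J
  init       0.0624   0.01053
  Δ       -0.002887  0.001443
  eq        0.05951   0.01198
  solve Keq expr → x = 0.001443; check Q = 3.382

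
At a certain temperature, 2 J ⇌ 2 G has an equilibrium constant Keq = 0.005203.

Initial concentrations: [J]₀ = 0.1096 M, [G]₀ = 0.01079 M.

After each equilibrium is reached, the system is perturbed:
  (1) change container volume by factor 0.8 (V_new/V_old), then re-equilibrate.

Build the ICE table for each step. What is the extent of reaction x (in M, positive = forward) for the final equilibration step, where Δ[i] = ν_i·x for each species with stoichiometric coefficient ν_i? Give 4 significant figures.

x = 0 M

Q₀ = 0.009692 vs Keq = 0.005203 ⇒ Q>K, reverse
Step 1:
                   J          G
  init        0.1096    0.01079
  Δ          0.00269   -0.00269
  eq          0.1123     0.0081
  solve Keq expr → x = -0.001345; check Q = 0.005203
Then change container volume by factor 0.8 (V_new/V_old).
Step 2:
                   J          G
  init        0.1404    0.01012
  Δ                0          0
  eq          0.1404    0.01012
  solve Keq expr → x = 0; check Q = 0.005203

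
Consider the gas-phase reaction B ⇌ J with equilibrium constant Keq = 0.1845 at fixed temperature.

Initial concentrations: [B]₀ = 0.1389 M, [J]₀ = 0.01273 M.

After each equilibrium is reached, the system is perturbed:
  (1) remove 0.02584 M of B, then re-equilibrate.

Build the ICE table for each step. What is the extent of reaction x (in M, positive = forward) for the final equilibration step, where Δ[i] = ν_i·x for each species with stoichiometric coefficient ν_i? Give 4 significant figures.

Q₀ = 0.09165 vs Keq = 0.1845 ⇒ Q<K, forward
Step 1:
                  B         J
  init       0.1389   0.01273
  Δ        -0.01089   0.01089
  eq          0.128   0.02362
  solve Keq expr → x = 0.01089; check Q = 0.1845
Then remove 0.02584 M of B.
Step 2:
                  B         J
  init       0.1022   0.02362
  Δ        0.004025 -0.004025
  eq         0.1062   0.01959
  solve Keq expr → x = -0.004025; check Q = 0.1845

x = -0.004025 M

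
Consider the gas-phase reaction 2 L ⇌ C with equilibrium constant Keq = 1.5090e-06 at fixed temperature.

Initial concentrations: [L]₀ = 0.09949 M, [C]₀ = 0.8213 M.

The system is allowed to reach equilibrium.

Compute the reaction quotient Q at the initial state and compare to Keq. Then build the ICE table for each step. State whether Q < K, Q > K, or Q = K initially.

Q₀ = 82.97; Q > K (proceeds reverse)

Q₀ = 82.97 vs Keq = 1.5090e-06 ⇒ Q>K, reverse
Step 1:
                    L           C
  init        0.09949      0.8213
  Δ             1.643     -0.8213
  eq            1.742  4.5796e-06
  solve Keq expr → x = -0.8213; check Q = 1.5090e-06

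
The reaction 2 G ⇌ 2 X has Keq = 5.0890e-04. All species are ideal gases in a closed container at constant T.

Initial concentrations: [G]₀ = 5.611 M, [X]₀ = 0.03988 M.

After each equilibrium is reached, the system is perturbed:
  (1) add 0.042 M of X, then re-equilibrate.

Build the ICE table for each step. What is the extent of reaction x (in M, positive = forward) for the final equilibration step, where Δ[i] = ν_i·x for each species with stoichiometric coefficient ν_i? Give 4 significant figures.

x = -0.02054 M

Q₀ = 5.0516e-05 vs Keq = 5.0890e-04 ⇒ Q<K, forward
Step 1:
                  G         X
  I           5.611   0.03988
  C        -0.08478   0.08478
  E           5.526    0.1247
  solve Keq expr → x = 0.04239; check Q = 5.0890e-04
Then add 0.042 M of X.
Step 2:
                  G         X
  I           5.526    0.1667
  C         0.04107  -0.04107
  E           5.567    0.1256
  solve Keq expr → x = -0.02054; check Q = 5.0890e-04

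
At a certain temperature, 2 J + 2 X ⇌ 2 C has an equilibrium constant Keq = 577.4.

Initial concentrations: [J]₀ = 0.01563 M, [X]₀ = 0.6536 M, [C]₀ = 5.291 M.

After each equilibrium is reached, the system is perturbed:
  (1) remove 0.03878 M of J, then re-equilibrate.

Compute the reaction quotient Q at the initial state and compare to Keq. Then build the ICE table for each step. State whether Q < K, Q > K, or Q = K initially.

Q₀ = 2.6825e+05 vs Keq = 577.4 ⇒ Q>K, reverse
Step 1:
                    J           X           C
  Initial     0.01563      0.6536       5.291
  Change       0.2245      0.2245     -0.2245
  Equil        0.2401      0.8781       5.067
  solve Keq expr → x = -0.1122; check Q = 577.4
Then remove 0.03878 M of J.
Step 2:
                    J           X           C
  Initial      0.2013      0.8781       5.067
  Change      0.02959     0.02959    -0.02959
  Equil        0.2309      0.9077       5.037
  solve Keq expr → x = -0.0148; check Q = 577.4

Q₀ = 2.6825e+05; Q > K (proceeds reverse)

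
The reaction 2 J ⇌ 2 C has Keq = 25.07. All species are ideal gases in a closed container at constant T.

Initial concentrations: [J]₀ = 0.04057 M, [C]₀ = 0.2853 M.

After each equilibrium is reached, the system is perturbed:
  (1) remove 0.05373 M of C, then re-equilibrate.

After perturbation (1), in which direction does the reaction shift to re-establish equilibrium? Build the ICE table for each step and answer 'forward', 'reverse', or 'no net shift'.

Q₀ = 49.45 vs Keq = 25.07 ⇒ Q>K, reverse
Step 1:
                   J          C
  Initial    0.04057     0.2853
  Change     0.01368   -0.01368
  Equil      0.05425     0.2716
  solve Keq expr → x = -0.006839; check Q = 25.07
Then remove 0.05373 M of C.
Step 2:
                   J          C
  Initial    0.05425     0.2179
  Change   -0.008945   0.008945
  Equil       0.0453     0.2268
  solve Keq expr → x = 0.004472; check Q = 25.07

Direction: forward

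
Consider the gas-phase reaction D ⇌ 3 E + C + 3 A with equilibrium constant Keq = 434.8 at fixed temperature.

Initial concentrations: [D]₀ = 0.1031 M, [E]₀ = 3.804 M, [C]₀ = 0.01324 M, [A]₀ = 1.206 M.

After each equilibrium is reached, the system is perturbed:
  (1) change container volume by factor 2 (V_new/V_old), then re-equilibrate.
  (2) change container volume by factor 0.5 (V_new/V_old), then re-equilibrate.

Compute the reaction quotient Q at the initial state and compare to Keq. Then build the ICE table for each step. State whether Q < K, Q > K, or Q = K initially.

Q₀ = 12.4 vs Keq = 434.8 ⇒ Q<K, forward
Step 1:
                  D         E         C         A
  init       0.1031     3.804   0.01324     1.206
  Δ        -0.06881    0.2064   0.06881    0.2064
  eq        0.03429      4.01   0.08205     1.412
  solve Keq expr → x = 0.06881; check Q = 434.8
Then change container volume by factor 2 (V_new/V_old).
Step 2:
                  D         E         C         A
  init      0.01715     2.005   0.04102    0.7062
  Δ        -0.01665   0.04995   0.01665   0.04995
  eq      4.9779e-04     2.055   0.05767    0.7562
  solve Keq expr → x = 0.01665; check Q = 434.8
Then change container volume by factor 0.5 (V_new/V_old).
Step 3:
                  D         E         C         A
  init    9.9558e-04      4.11    0.1153     1.512
  Δ          0.0333   -0.0999   -0.0333   -0.0999
  eq        0.03429      4.01   0.08205     1.412
  solve Keq expr → x = -0.0333; check Q = 434.8

Q₀ = 12.4; Q < K (proceeds forward)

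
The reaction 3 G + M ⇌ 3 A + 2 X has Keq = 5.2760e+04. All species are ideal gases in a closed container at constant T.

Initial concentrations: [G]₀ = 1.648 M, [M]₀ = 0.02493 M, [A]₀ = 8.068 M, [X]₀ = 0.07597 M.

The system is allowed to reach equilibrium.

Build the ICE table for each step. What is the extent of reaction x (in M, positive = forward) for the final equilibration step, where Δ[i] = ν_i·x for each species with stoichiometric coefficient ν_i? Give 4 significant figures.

Q₀ = 27.16 vs Keq = 5.2760e+04 ⇒ Q<K, forward
Step 1:
                  G         M         A         X
  Initial     1.648   0.02493     8.068   0.07597
  Change   -0.07467  -0.02489   0.07467   0.04978
  Equil       1.573 4.1546e-05     8.143    0.1257
  solve Keq expr → x = 0.02489; check Q = 5.2760e+04

x = 0.02489 M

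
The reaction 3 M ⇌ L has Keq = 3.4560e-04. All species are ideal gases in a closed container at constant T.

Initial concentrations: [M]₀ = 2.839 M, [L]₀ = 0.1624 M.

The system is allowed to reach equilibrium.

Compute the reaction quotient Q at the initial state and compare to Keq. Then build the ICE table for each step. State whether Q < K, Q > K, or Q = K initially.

Q₀ = 0.007097; Q > K (proceeds reverse)

Q₀ = 0.007097 vs Keq = 3.4560e-04 ⇒ Q>K, reverse
Step 1:
                  M         L
  I           2.839    0.1624
  C          0.4503   -0.1501
  E           3.289    0.0123
  solve Keq expr → x = -0.1501; check Q = 3.4560e-04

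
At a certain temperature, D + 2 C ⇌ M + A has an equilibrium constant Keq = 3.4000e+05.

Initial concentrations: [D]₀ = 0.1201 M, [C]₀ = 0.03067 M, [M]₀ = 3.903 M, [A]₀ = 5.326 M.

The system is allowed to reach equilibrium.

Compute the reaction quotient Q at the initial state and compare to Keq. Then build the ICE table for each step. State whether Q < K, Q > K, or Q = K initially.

Q₀ = 1.8400e+05 vs Keq = 3.4000e+05 ⇒ Q<K, forward
Step 1:
                   D          C          M          A
  Initial     0.1201    0.03067      3.903      5.326
  Change   -0.003858  -0.007716   0.003858   0.003858
  Equil       0.1162    0.02295      3.907       5.33
  solve Keq expr → x = 0.003858; check Q = 3.4000e+05

Q₀ = 1.8400e+05; Q < K (proceeds forward)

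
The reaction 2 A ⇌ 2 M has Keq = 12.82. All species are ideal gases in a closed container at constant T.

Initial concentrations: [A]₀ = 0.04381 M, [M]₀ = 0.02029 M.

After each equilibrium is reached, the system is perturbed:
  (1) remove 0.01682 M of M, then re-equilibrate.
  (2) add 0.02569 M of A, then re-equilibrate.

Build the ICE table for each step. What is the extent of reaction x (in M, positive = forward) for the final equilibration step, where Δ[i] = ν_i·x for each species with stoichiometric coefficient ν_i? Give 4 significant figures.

x = 0.01004 M

Q₀ = 0.2145 vs Keq = 12.82 ⇒ Q<K, forward
Step 1:
                   A          M
  Initial    0.04381    0.02029
  Change    -0.02982    0.02982
  Equil      0.01399    0.05011
  solve Keq expr → x = 0.01491; check Q = 12.82
Then remove 0.01682 M of M.
Step 2:
                   A          M
  Initial    0.01399    0.03329
  Change   -0.003672   0.003672
  Equil      0.01032    0.03696
  solve Keq expr → x = 0.001836; check Q = 12.82
Then add 0.02569 M of A.
Step 3:
                   A          M
  Initial    0.03601    0.03696
  Change    -0.02008    0.02008
  Equil      0.01593    0.05704
  solve Keq expr → x = 0.01004; check Q = 12.82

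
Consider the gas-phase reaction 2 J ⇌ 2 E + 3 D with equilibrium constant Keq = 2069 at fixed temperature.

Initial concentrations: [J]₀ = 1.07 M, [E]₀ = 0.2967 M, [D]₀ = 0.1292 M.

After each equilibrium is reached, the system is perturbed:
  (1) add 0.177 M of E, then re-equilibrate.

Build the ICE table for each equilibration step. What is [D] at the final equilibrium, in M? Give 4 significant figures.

[D]_eq = 1.633 M

Q₀ = 1.6583e-04 vs Keq = 2069 ⇒ Q<K, forward
Step 1:
                  J         E         D
  init         1.07    0.2967    0.1292
  Δ          -1.009     1.009     1.514
  eq         0.0605     1.306     1.643
  solve Keq expr → x = 0.5047; check Q = 2069
Then add 0.177 M of E.
Step 2:
                  J         E         D
  init       0.0605     1.483     1.643
  Δ        0.007193 -0.007193  -0.01079
  eq        0.06769     1.476     1.633
  solve Keq expr → x = -0.003597; check Q = 2069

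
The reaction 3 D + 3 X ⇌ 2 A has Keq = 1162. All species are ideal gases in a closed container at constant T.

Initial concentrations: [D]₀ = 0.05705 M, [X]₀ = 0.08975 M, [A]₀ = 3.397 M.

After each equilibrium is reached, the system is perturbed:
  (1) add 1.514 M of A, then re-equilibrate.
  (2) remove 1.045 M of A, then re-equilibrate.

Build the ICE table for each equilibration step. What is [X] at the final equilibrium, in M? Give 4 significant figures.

[X]_eq = 0.4893 M

Q₀ = 8.5965e+07 vs Keq = 1162 ⇒ Q>K, reverse
Step 1:
                  D         X         A
  Initial   0.05705   0.08975     3.397
  Change     0.3787    0.3787   -0.2525
  Equil      0.4358    0.4685     3.145
  solve Keq expr → x = -0.1262; check Q = 1162
Then add 1.514 M of A.
Step 2:
                  D         X         A
  Initial    0.4358    0.4685     4.659
  Change    0.06169   0.06169  -0.04113
  Equil      0.4975    0.5302     4.617
  solve Keq expr → x = -0.02056; check Q = 1162
Then remove 1.045 M of A.
Step 3:
                  D         X         A
  Initial    0.4975    0.5302     3.572
  Change   -0.04088  -0.04088   0.02725
  Equil      0.4566    0.4893       3.6
  solve Keq expr → x = 0.01363; check Q = 1162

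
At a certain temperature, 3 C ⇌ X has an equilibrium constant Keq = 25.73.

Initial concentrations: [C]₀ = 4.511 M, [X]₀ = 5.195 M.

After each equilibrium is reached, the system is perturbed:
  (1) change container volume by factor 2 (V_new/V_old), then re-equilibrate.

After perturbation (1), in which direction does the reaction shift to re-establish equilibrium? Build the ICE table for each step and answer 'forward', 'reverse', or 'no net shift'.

Direction: reverse

Q₀ = 0.05659 vs Keq = 25.73 ⇒ Q<K, forward
Step 1:
                    C           X
  init          4.511       5.195
  Δ            -3.879       1.293
  eq           0.6318       6.488
  solve Keq expr → x = 1.293; check Q = 25.73
Then change container volume by factor 2 (V_new/V_old).
Step 2:
                    C           X
  init         0.3159       3.244
  Δ            0.1824     -0.0608
  eq           0.4983       3.183
  solve Keq expr → x = -0.0608; check Q = 25.73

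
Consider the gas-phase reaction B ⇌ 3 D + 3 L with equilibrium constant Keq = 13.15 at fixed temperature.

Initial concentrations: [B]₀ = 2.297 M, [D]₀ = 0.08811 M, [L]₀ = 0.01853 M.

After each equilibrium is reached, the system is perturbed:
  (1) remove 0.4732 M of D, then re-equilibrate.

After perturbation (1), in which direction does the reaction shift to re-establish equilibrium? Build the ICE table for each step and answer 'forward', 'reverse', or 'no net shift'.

Direction: forward

Q₀ = 1.8947e-09 vs Keq = 13.15 ⇒ Q<K, forward
Step 1:
                    B           D           L
  Initial       2.297     0.08811     0.01853
  Change      -0.5446       1.634       1.634
  Equil         1.752       1.722       1.652
  solve Keq expr → x = 0.5446; check Q = 13.15
Then remove 0.4732 M of D.
Step 2:
                    B           D           L
  Initial       1.752       1.249       1.652
  Change     -0.07851      0.2355      0.2355
  Equil         1.674       1.484       1.888
  solve Keq expr → x = 0.07851; check Q = 13.15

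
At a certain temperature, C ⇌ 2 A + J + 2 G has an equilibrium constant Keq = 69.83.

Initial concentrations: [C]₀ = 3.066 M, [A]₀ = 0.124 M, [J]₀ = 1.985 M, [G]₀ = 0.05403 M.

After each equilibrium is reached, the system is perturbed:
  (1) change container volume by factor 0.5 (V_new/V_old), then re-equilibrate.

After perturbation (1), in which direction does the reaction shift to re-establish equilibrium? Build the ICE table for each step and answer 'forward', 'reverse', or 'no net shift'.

Q₀ = 2.9060e-05 vs Keq = 69.83 ⇒ Q<K, forward
Step 1:
                    C           A           J           G
  I             3.066       0.124       1.985     0.05403
  C            -1.216       2.432       1.216       2.432
  E              1.85       2.556       3.201       2.486
  solve Keq expr → x = 1.216; check Q = 69.83
Then change container volume by factor 0.5 (V_new/V_old).
Step 2:
                    C           A           J           G
  I               3.7       5.112       6.402       4.972
  C             1.109      -2.218      -1.109      -2.218
  E             4.809       2.893       5.293       2.753
  solve Keq expr → x = -1.109; check Q = 69.83

Direction: reverse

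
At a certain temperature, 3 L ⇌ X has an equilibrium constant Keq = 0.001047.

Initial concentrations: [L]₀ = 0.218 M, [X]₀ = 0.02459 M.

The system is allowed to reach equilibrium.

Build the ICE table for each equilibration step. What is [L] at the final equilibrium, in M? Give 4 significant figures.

[L]_eq = 0.2917 M

Q₀ = 2.373 vs Keq = 0.001047 ⇒ Q>K, reverse
Step 1:
                   L          X
  I            0.218    0.02459
  C          0.07369   -0.02456
  E           0.2917 2.5985e-05
  solve Keq expr → x = -0.02456; check Q = 0.001047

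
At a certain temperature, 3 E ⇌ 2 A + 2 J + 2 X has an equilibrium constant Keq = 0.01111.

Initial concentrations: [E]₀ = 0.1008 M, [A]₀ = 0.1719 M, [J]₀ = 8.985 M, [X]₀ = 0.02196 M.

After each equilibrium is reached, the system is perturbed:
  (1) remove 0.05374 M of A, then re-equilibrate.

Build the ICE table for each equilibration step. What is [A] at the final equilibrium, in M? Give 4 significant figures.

Q₀ = 1.123 vs Keq = 0.01111 ⇒ Q>K, reverse
Step 1:
                  E         A         J         X
  I          0.1008    0.1719     8.985   0.02196
  C         0.02765  -0.01843  -0.01843  -0.01843
  E          0.1285    0.1535     8.967  0.003526
  solve Keq expr → x = -0.009217; check Q = 0.01111
Then remove 0.05374 M of A.
Step 2:
                  E         A         J         X
  I          0.1285   0.09973     8.967  0.003526
  C       -0.002485  0.001656  0.001656  0.001656
  E           0.126    0.1014     8.968  0.005183
  solve Keq expr → x = 8.2825e-04; check Q = 0.01111

[A]_eq = 0.1014 M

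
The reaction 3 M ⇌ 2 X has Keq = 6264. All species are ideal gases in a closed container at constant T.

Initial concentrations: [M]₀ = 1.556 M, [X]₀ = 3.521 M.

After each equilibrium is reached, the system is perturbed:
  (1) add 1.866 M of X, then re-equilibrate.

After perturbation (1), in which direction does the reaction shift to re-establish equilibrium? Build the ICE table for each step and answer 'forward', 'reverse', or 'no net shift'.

Q₀ = 3.291 vs Keq = 6264 ⇒ Q<K, forward
Step 1:
                    M           X
  Initial       1.556       3.521
  Change       -1.409      0.9393
  Equil         0.147        4.46
  solve Keq expr → x = 0.4697; check Q = 6264
Then add 1.866 M of X.
Step 2:
                    M           X
  Initial       0.147       6.326
  Change      0.03807    -0.02538
  Equil        0.1851       6.301
  solve Keq expr → x = -0.01269; check Q = 6264

Direction: reverse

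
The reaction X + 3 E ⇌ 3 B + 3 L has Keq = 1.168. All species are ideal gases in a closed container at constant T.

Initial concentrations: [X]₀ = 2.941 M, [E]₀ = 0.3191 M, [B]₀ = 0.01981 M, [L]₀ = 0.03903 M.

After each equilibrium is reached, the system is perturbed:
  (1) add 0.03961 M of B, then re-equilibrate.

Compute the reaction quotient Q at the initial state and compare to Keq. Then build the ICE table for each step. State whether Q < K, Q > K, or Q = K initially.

Q₀ = 4.8370e-09 vs Keq = 1.168 ⇒ Q<K, forward
Step 1:
                   X          E          B          L
  Initial      2.941     0.3191    0.01981    0.03903
  Change    -0.08741    -0.2622     0.2622     0.2622
  Equil        2.854    0.05688      0.282     0.3013
  solve Keq expr → x = 0.08741; check Q = 1.168
Then add 0.03961 M of B.
Step 2:
                   X          E          B          L
  Initial      2.854    0.05688     0.3216     0.3013
  Change    0.001881   0.005643  -0.005643  -0.005643
  Equil        2.855    0.06252      0.316     0.2956
  solve Keq expr → x = -0.001881; check Q = 1.168

Q₀ = 4.8370e-09; Q < K (proceeds forward)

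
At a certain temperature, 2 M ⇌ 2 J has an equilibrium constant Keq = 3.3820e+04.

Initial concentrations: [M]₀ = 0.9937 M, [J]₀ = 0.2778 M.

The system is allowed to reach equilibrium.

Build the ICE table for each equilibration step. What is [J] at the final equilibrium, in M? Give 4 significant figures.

[J]_eq = 1.265 M

Q₀ = 0.07815 vs Keq = 3.3820e+04 ⇒ Q<K, forward
Step 1:
                    M           J
  I            0.9937      0.2778
  C           -0.9868      0.9868
  E          0.006877       1.265
  solve Keq expr → x = 0.4934; check Q = 3.3820e+04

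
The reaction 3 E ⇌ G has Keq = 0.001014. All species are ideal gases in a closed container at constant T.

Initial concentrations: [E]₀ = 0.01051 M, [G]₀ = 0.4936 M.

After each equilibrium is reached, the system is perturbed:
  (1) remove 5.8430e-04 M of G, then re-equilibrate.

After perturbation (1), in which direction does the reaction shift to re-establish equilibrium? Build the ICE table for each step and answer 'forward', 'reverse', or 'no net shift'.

Direction: forward

Q₀ = 4.2517e+05 vs Keq = 0.001014 ⇒ Q>K, reverse
Step 1:
                  E         G
  init      0.01051    0.4936
  Δ           1.471   -0.4903
  eq          1.481  0.003297
  solve Keq expr → x = -0.4903; check Q = 0.001014
Then remove 5.8430e-04 M of G.
Step 2:
                  E         G
  init        1.481  0.002712
  Δ       -0.001719 5.7284e-04
  eq           1.48  0.003285
  solve Keq expr → x = 5.7284e-04; check Q = 0.001014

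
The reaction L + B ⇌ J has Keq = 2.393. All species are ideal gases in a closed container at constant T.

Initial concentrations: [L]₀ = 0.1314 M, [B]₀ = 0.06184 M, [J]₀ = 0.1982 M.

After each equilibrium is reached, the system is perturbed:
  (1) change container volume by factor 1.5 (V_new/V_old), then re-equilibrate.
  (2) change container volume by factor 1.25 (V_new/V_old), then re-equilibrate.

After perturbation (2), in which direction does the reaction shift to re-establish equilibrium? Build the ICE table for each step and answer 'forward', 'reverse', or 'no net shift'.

Q₀ = 24.39 vs Keq = 2.393 ⇒ Q>K, reverse
Step 1:
                  L         B         J
  Initial    0.1314   0.06184    0.1982
  Change     0.1044    0.1044   -0.1044
  Equil      0.2358    0.1662    0.0938
  solve Keq expr → x = -0.1044; check Q = 2.393
Then change container volume by factor 1.5 (V_new/V_old).
Step 2:
                  L         B         J
  Initial    0.1572    0.1108   0.06253
  Change    0.01247   0.01247  -0.01247
  Equil      0.1697    0.1233   0.05006
  solve Keq expr → x = -0.01247; check Q = 2.393
Then change container volume by factor 1.25 (V_new/V_old).
Step 3:
                  L         B         J
  Initial    0.1357   0.09864   0.04005
  Change   0.005092  0.005092 -0.005092
  Equil      0.1408    0.1037   0.03496
  solve Keq expr → x = -0.005092; check Q = 2.393

Direction: reverse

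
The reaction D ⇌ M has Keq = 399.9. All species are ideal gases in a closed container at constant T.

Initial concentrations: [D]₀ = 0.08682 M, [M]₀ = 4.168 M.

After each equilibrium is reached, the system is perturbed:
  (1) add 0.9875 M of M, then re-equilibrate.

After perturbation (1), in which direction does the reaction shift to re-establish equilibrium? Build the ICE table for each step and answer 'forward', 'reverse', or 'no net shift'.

Direction: reverse

Q₀ = 48.01 vs Keq = 399.9 ⇒ Q<K, forward
Step 1:
                   D          M
  init       0.08682      4.168
  Δ         -0.07621    0.07621
  eq         0.01061      4.244
  solve Keq expr → x = 0.07621; check Q = 399.9
Then add 0.9875 M of M.
Step 2:
                   D          M
  init       0.01061      5.232
  Δ         0.002463  -0.002463
  eq         0.01308      5.229
  solve Keq expr → x = -0.002463; check Q = 399.9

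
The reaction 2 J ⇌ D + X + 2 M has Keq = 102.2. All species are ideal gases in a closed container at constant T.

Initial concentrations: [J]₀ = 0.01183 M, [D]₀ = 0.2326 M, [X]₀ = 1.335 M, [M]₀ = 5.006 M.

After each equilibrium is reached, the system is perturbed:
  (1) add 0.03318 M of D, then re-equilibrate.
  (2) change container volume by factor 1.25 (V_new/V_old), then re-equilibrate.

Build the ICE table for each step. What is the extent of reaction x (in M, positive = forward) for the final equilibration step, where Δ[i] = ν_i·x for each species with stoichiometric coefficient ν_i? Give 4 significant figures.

Q₀ = 5.5604e+04 vs Keq = 102.2 ⇒ Q>K, reverse
Step 1:
                   J          D          X          M
  Initial    0.01183     0.2326      1.335      5.006
  Change      0.1865   -0.09324   -0.09324    -0.1865
  Equil       0.1983     0.1394      1.242       4.82
  solve Keq expr → x = -0.09324; check Q = 102.2
Then add 0.03318 M of D.
Step 2:
                   J          D          X          M
  Initial     0.1983     0.1725      1.242       4.82
  Change     0.01583  -0.007917  -0.007917   -0.01583
  Equil       0.2142     0.1646      1.234      4.804
  solve Keq expr → x = -0.007917; check Q = 102.2
Then change container volume by factor 1.25 (V_new/V_old).
Step 3:
                   J          D          X          M
  Initial     0.1713     0.1317     0.9871      3.843
  Change     -0.0258     0.0129     0.0129     0.0258
  Equil       0.1455     0.1446          1      3.869
  solve Keq expr → x = 0.0129; check Q = 102.2

x = 0.0129 M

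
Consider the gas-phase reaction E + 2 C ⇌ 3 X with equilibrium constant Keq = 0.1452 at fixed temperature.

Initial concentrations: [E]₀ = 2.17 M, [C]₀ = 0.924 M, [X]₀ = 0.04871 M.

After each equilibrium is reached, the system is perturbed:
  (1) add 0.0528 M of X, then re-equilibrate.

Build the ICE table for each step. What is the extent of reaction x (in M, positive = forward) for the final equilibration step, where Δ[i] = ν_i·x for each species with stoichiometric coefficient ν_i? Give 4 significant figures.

Q₀ = 6.2381e-05 vs Keq = 0.1452 ⇒ Q<K, forward
Step 1:
                  E         C         X
  Initial      2.17     0.924   0.04871
  Change    -0.1467   -0.2934    0.4401
  Equil       2.023    0.6306    0.4888
  solve Keq expr → x = 0.1467; check Q = 0.1452
Then add 0.0528 M of X.
Step 2:
                  E         C         X
  Initial     2.023    0.6306    0.5416
  Change    0.01285    0.0257  -0.03855
  Equil       2.036    0.6563    0.5031
  solve Keq expr → x = -0.01285; check Q = 0.1452

x = -0.01285 M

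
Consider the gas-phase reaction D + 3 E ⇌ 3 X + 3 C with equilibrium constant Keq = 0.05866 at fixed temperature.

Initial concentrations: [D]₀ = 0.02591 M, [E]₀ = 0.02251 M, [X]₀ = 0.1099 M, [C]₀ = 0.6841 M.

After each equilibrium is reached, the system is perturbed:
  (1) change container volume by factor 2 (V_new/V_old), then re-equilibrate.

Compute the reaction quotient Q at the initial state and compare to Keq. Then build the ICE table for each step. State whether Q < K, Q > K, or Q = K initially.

Q₀ = 1438; Q > K (proceeds reverse)

Q₀ = 1438 vs Keq = 0.05866 ⇒ Q>K, reverse
Step 1:
                    D           E           X           C
  I           0.02591     0.02251      0.1099      0.6841
  C           0.02796     0.08389    -0.08389    -0.08389
  E           0.05387      0.1064     0.02601      0.6002
  solve Keq expr → x = -0.02796; check Q = 0.05866
Then change container volume by factor 2 (V_new/V_old).
Step 2:
                    D           E           X           C
  I           0.02694      0.0532     0.01301      0.3001
  C         -0.001668   -0.005004    0.005004    0.005004
  E           0.02527     0.04819     0.01801      0.3051
  solve Keq expr → x = 0.001668; check Q = 0.05866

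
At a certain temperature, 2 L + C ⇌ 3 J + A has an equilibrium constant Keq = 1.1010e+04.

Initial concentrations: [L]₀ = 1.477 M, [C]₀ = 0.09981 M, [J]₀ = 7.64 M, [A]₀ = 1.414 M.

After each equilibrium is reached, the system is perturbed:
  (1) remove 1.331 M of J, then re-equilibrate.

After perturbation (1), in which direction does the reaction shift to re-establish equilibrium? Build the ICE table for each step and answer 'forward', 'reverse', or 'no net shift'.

Direction: forward

Q₀ = 2896 vs Keq = 1.1010e+04 ⇒ Q<K, forward
Step 1:
                   L          C          J          A
  Initial      1.477    0.09981       7.64      1.414
  Change     -0.1286   -0.06432      0.193    0.06432
  Equil        1.348    0.03549      7.833      1.478
  solve Keq expr → x = 0.06432; check Q = 1.1010e+04
Then remove 1.331 M of J.
Step 2:
                   L          C          J          A
  Initial      1.348    0.03549      6.502      1.478
  Change    -0.02747   -0.01373     0.0412    0.01373
  Equil        1.321    0.02176      6.543      1.492
  solve Keq expr → x = 0.01373; check Q = 1.1010e+04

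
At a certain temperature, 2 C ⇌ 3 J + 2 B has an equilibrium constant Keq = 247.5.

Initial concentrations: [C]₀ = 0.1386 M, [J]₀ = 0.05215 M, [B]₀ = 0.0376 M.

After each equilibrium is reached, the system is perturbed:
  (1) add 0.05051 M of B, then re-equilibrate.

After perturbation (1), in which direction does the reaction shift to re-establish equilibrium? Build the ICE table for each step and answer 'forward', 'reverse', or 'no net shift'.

Direction: reverse

Q₀ = 1.0438e-05 vs Keq = 247.5 ⇒ Q<K, forward
Step 1:
                  C         J         B
  I          0.1386   0.05215    0.0376
  C         -0.1371    0.2057    0.1371
  E        0.001455    0.2579    0.1747
  solve Keq expr → x = 0.06857; check Q = 247.5
Then add 0.05051 M of B.
Step 2:
                  C         J         B
  I        0.001455    0.2579    0.2253
  C       4.1031e-04 -6.1547e-04 -4.1031e-04
  E        0.001865    0.2573    0.2248
  solve Keq expr → x = -2.0516e-04; check Q = 247.5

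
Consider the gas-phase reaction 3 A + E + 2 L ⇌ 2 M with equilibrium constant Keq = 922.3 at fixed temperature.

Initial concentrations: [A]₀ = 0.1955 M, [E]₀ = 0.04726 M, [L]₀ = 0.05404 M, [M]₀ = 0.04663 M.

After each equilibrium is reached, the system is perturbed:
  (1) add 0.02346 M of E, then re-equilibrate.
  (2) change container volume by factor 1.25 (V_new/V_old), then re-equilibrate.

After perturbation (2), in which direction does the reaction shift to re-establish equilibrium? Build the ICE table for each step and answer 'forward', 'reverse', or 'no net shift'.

Direction: reverse

Q₀ = 2108 vs Keq = 922.3 ⇒ Q>K, reverse
Step 1:
                    A           E           L           M
  init         0.1955     0.04726     0.05404     0.04663
  Δ           0.01089    0.003628    0.007257   -0.007257
  eq           0.2064     0.05089      0.0613     0.03937
  solve Keq expr → x = -0.003628; check Q = 922.3
Then add 0.02346 M of E.
Step 2:
                    A           E           L           M
  init         0.2064     0.07435      0.0613     0.03937
  Δ         -0.005116   -0.001705    -0.00341     0.00341
  eq           0.2013     0.07264     0.05789     0.04278
  solve Keq expr → x = 0.001705; check Q = 922.3
Then change container volume by factor 1.25 (V_new/V_old).
Step 3:
                    A           E           L           M
  init          0.161     0.05811     0.04631     0.03423
  Δ           0.00952    0.003173    0.006347   -0.006347
  eq           0.1705     0.06129     0.05266     0.02788
  solve Keq expr → x = -0.003173; check Q = 922.3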